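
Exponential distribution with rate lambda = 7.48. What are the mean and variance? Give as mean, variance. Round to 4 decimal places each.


mean = 1/lam, var = 1/lam^2
mean = 1 / 7.48 = 25/187 ≈ 0.133690
lam^2 = 7.48^2 = 55.9504
var = 1 / 55.9504 ≈ 0.017873

0.1337, 0.0179


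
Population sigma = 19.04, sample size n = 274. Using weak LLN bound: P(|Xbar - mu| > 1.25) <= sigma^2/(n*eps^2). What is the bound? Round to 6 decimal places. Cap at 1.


bound = min(1, sigma^2/(n*eps^2))
sigma^2 = 19.04^2 = 362.5216
n*eps^2 = 274 * 1.25^2 = 274 * 1.5625 = 428.125
sigma^2/(n*eps^2) = 362.5216 / 428.125 ≈ 0.84676578

0.846766


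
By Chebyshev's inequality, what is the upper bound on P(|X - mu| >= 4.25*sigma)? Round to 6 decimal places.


P <= 1/k^2
k^2 = 4.25^2 = 18.0625
1/k^2 = 1 / 18.0625 = 16/289 ≈ 0.05536332

0.055363


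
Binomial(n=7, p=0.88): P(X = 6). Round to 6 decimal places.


P = C(n,k) * p^k * (1-p)^(n-k)
C(7,6) = 7
p^k = 0.88^6 ≈ 0.4644041
(1-p)^(n-k) = 0.12^1 = 0.12
P = 7 * 0.4644041 * 0.12 ≈ 0.390099

0.390099


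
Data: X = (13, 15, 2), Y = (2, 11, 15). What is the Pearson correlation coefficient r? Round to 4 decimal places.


r = sum((xi-xbar)(yi-ybar)) / sqrt(sum((xi-xbar)^2) * sum((yi-ybar)^2))
n = 3, xbar = 30/3 = 10, ybar = 28/3 ≈ 9.333333
Sxy = sum((xi-xbar)(yi-ybar)) = -59
Sxx = sum((xi-xbar)^2) = 98
Syy = sum((yi-ybar)^2) = 266/3 ≈ 88.666667
sqrt(Sxx*Syy) ≈ 93.216594
r = Sxy / sqrt(Sxx*Syy) = -59 / 93.216594 ≈ -0.632935

-0.6329


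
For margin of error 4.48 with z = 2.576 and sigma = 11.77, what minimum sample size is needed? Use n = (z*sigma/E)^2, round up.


z*sigma/E = 2.576 * 11.77 / 4.48 = 6.76775
(z*sigma/E)^2 ≈ 45.802440
round up: n = 46

46


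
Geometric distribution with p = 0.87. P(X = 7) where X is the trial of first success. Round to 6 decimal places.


P = (1-p)^(k-1) * p
(1-p)^(k-1) = 0.13^6 = 0.000004826809
P = 0.000004826809 * 0.87 ≈ 0.000004199324

0.000004


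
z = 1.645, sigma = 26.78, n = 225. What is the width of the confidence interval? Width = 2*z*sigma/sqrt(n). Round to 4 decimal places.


width = 2*z*sigma/sqrt(n)
2*z*sigma = 2 * 1.645 * 26.78 = 88.1062
sqrt(225) = 15
width = 88.1062 / 15 ≈ 5.873747

5.8737


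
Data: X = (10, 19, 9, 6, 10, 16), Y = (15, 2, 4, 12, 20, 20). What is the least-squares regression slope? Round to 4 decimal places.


b = sum((xi-xbar)(yi-ybar)) / sum((xi-xbar)^2)
n = 6, xbar = 70/6 = 35/3 ≈ 11.666667, ybar = 73/6 ≈ 12.166667
Sxy = sum((xi-xbar)(yi-ybar)) = -107/3 ≈ -35.666667
Sxx = sum((xi-xbar)^2) = 352/3 ≈ 117.333333
b = Sxy / Sxx = -107/352 ≈ -0.303977

-0.3040


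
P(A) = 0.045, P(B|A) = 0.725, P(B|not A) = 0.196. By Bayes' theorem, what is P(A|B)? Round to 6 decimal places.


P(A|B) = P(B|A)*P(A) / P(B), P(B) = P(B|A)*P(A) + P(B|not A)*P(not A)
P(B|A)*P(A) = 0.725 * 0.045 = 0.032625
P(B|not A)*P(not A) = 0.196 * 0.955 = 0.18718
P(B) = 0.032625 + 0.18718 = 0.219805
P(A|B) = 0.032625 / 0.219805 ≈ 0.14842701

0.148427


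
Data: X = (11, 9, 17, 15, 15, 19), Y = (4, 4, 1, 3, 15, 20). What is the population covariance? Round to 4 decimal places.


Cov = (1/n)*sum((xi-xbar)(yi-ybar))
n = 6, xbar = 86/6 = 43/3 ≈ 14.333333, ybar = 47/6 ≈ 7.833333
sum((xi-xbar)(yi-ybar)) = 220/3 ≈ 73.333333
Cov = 73.333333 / 6 = 110/9 ≈ 12.222222

12.2222


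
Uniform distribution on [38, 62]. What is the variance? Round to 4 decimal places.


Var = (b-a)^2 / 12
(b-a)^2 = (62 - 38)^2 = 576
Var = 576/12 = 48

48.0000


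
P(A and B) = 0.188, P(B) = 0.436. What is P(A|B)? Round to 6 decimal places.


P(A|B) = P(A and B) / P(B) = 0.188 / 0.436 = 47/109 ≈ 0.43119266

0.431193


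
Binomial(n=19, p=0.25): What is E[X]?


E[X] = n*p = 19 * 0.25 = 4.75

4.75


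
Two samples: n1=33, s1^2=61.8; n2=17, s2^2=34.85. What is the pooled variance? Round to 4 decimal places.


sp^2 = ((n1-1)*s1^2 + (n2-1)*s2^2)/(n1+n2-2)
(n1-1)*s1^2 = 32 * 61.8 = 1977.6
(n2-1)*s2^2 = 16 * 34.85 = 557.6
numerator = 1977.6 + 557.6 = 2535.2
n1+n2-2 = 48
sp^2 = 2535.2 / 48 = 3169/60 ≈ 52.816667

52.8167


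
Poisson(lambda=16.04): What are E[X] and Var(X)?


E[X] = Var(X) = lambda = 16.04

16.04, 16.04


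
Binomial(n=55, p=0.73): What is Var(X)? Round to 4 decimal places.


Var = n*p*(1-p) = 55 * 0.73 * 0.27 = 10.8405

10.8405


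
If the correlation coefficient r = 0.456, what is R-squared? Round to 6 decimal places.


R^2 = r^2 = (0.456)^2 = 0.207936

0.207936


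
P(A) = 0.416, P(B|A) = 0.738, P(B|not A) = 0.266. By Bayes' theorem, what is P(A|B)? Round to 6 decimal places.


P(A|B) = P(B|A)*P(A) / P(B), P(B) = P(B|A)*P(A) + P(B|not A)*P(not A)
P(B|A)*P(A) = 0.738 * 0.416 = 0.307008
P(B|not A)*P(not A) = 0.266 * 0.584 = 0.155344
P(B) = 0.307008 + 0.155344 = 0.462352
P(A|B) = 0.307008 / 0.462352 ≈ 0.66401357

0.664014


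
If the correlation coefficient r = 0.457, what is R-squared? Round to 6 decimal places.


R^2 = r^2 = (0.457)^2 = 0.208849

0.208849


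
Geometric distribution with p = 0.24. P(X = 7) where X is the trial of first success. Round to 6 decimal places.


P = (1-p)^(k-1) * p
(1-p)^(k-1) = 0.76^6 ≈ 0.1926999
P = 0.1926999 * 0.24 ≈ 0.04624798

0.046248


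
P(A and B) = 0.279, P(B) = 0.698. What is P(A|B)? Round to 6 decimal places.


P(A|B) = P(A and B) / P(B) = 0.279 / 0.698 = 279/698 ≈ 0.39971347

0.399713


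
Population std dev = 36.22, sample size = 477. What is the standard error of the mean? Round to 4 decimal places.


SE = sigma / sqrt(n)
sqrt(477) ≈ 21.840330
SE = 36.22 / 21.840330 ≈ 1.658400

1.6584


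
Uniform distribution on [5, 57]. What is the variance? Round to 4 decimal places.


Var = (b-a)^2 / 12
(b-a)^2 = (57 - 5)^2 = 2704
Var = 2704/12 ≈ 225.333333

225.3333


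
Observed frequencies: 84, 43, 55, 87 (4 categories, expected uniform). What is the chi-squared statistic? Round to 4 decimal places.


chi2 = sum((O-E)^2/E), E = total/4
total = 269, E = 269/4 = 67.25
(84 - 67.25)^2 / 67.25 = 280.5625 / 67.25 = 4489/1076 ≈ 4.171933
(43 - 67.25)^2 / 67.25 = 588.0625 / 67.25 = 9409/1076 ≈ 8.744424
(55 - 67.25)^2 / 67.25 = 150.0625 / 67.25 = 2401/1076 ≈ 2.231413
(87 - 67.25)^2 / 67.25 = 390.0625 / 67.25 = 6241/1076 ≈ 5.800186
chi2 = 5635/269 ≈ 20.947955

20.9480


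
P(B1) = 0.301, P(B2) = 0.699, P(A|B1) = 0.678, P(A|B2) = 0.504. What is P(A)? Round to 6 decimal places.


P(A) = P(A|B1)*P(B1) + P(A|B2)*P(B2)
P(A|B1)*P(B1) = 0.678 * 0.301 = 0.204078
P(A|B2)*P(B2) = 0.504 * 0.699 = 0.352296
P(A) = 0.204078 + 0.352296 = 0.556374

0.556374


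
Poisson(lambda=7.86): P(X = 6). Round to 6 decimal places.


P = e^(-lam) * lam^k / k!
e^(-7.86) ≈ 0.0003858739
lam^k = 7.86^6 ≈ 235795.371660
k! = 6! = 720
P = 0.0003858739 * 235795.371660 / 720 ≈ 0.126371

0.126371


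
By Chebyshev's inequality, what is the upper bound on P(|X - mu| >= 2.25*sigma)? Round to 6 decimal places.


P <= 1/k^2
k^2 = 2.25^2 = 5.0625
1/k^2 = 1 / 5.0625 = 16/81 ≈ 0.19753086

0.197531


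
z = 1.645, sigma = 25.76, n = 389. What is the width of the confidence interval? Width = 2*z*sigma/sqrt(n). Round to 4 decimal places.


width = 2*z*sigma/sqrt(n)
2*z*sigma = 2 * 1.645 * 25.76 = 84.7504
sqrt(389) ≈ 19.723083
width = 84.7504 / 19.723083 ≈ 4.297016

4.2970


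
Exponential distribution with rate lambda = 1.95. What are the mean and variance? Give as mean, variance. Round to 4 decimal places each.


mean = 1/lam, var = 1/lam^2
mean = 1 / 1.95 = 20/39 ≈ 0.512821
lam^2 = 1.95^2 = 3.8025
var = 1 / 3.8025 = 400/1521 ≈ 0.262985

0.5128, 0.2630


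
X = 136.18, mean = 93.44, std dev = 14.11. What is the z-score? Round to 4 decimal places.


z = (X - mu) / sigma
X - mu = 136.18 - 93.44 = 42.74
z = 42.74 / 14.11 = 4274/1411 ≈ 3.029057

3.0291


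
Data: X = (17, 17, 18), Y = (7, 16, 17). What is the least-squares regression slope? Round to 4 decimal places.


b = sum((xi-xbar)(yi-ybar)) / sum((xi-xbar)^2)
n = 3, xbar = 52/3 ≈ 17.333333, ybar = 40/3 ≈ 13.333333
Sxy = sum((xi-xbar)(yi-ybar)) = 11/3 ≈ 3.666667
Sxx = sum((xi-xbar)^2) = 2/3 ≈ 0.666667
b = Sxy / Sxx = 5.5

5.5000


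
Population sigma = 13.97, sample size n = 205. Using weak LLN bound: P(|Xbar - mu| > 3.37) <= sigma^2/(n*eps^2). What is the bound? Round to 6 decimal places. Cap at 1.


bound = min(1, sigma^2/(n*eps^2))
sigma^2 = 13.97^2 = 195.1609
n*eps^2 = 205 * 3.37^2 = 205 * 11.3569 = 2328.1645
sigma^2/(n*eps^2) = 195.1609 / 2328.1645 ≈ 0.08382608

0.083826


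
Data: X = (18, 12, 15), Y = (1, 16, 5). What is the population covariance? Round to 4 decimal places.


Cov = (1/n)*sum((xi-xbar)(yi-ybar))
n = 3, xbar = 45/3 = 15, ybar = 22/3 ≈ 7.333333
sum((xi-xbar)(yi-ybar)) = -45
Cov = -45 / 3 = -15

-15.0000


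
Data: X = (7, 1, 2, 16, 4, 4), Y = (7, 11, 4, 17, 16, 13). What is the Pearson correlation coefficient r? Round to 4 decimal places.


r = sum((xi-xbar)(yi-ybar)) / sqrt(sum((xi-xbar)^2) * sum((yi-ybar)^2))
n = 6, xbar = 34/6 = 17/3 ≈ 5.666667, ybar = 68/6 = 34/3 ≈ 11.333333
Sxy = sum((xi-xbar)(yi-ybar)) = 212/3 ≈ 70.666667
Sxx = sum((xi-xbar)^2) = 448/3 ≈ 149.333333
Syy = sum((yi-ybar)^2) = 388/3 ≈ 129.333333
sqrt(Sxx*Syy) ≈ 138.974018
r = Sxy / sqrt(Sxx*Syy) = 70.666667 / 138.974018 ≈ 0.508488

0.5085


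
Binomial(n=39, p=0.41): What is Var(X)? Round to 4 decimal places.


Var = n*p*(1-p) = 39 * 0.41 * 0.59 = 9.4341

9.4341


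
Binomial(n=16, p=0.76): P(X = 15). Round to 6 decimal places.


P = C(n,k) * p^k * (1-p)^(n-k)
C(16,15) = 16
p^k = 0.76^15 ≈ 0.01630061
(1-p)^(n-k) = 0.24^1 = 0.24
P = 16 * 0.01630061 * 0.24 ≈ 0.062594

0.062594


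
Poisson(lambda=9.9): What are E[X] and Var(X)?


E[X] = Var(X) = lambda = 9.9

9.9, 9.9


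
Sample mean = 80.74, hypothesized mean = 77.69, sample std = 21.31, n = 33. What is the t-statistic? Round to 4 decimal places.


t = (xbar - mu0) / (s/sqrt(n))
xbar - mu0 = 80.74 - 77.69 = 3.05
sqrt(33) ≈ 5.74456265
s/sqrt(n) = 21.31 / 5.74456265 ≈ 3.70959485
t = 3.05 / 3.70959485 ≈ 0.822192

0.8222


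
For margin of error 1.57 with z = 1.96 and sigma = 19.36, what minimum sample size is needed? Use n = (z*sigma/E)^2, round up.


z*sigma/E = 1.96 * 19.36 / 1.57 = 94864/3925 ≈ 24.169172
(z*sigma/E)^2 ≈ 584.148874
round up: n = 585

585


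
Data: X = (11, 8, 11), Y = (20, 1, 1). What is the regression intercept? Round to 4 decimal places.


a = ybar - b*xbar, where b = sum((xi-xbar)(yi-ybar)) / sum((xi-xbar)^2)
n = 3, xbar = 30/3 = 10, ybar = 22/3 ≈ 7.333333
Sxy = sum((xi-xbar)(yi-ybar)) = 19
Sxx = sum((xi-xbar)^2) = 6
b = Sxy / Sxx = 19/6 ≈ 3.166667
a = 7.333333 - 3.166667 * 10 = -73/3 ≈ -24.333333

-24.3333


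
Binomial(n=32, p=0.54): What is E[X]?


E[X] = n*p = 32 * 0.54 = 17.28

17.28


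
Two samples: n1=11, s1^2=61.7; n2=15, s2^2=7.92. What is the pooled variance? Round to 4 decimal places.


sp^2 = ((n1-1)*s1^2 + (n2-1)*s2^2)/(n1+n2-2)
(n1-1)*s1^2 = 10 * 61.7 = 617
(n2-1)*s2^2 = 14 * 7.92 = 110.88
numerator = 617 + 110.88 = 727.88
n1+n2-2 = 24
sp^2 = 727.88 / 24 = 18197/600 ≈ 30.328333

30.3283


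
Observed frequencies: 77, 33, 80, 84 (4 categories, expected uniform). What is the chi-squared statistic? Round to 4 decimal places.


chi2 = sum((O-E)^2/E), E = total/4
total = 274, E = 274/4 = 68.5
(77 - 68.5)^2 / 68.5 = 72.25 / 68.5 = 289/274 ≈ 1.054745
(33 - 68.5)^2 / 68.5 = 1260.25 / 68.5 = 5041/274 ≈ 18.397810
(80 - 68.5)^2 / 68.5 = 132.25 / 68.5 = 529/274 ≈ 1.930657
(84 - 68.5)^2 / 68.5 = 240.25 / 68.5 = 961/274 ≈ 3.507299
chi2 = 3410/137 ≈ 24.890511

24.8905


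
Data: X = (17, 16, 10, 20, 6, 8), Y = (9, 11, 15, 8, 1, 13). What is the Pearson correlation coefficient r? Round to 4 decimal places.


r = sum((xi-xbar)(yi-ybar)) / sqrt(sum((xi-xbar)^2) * sum((yi-ybar)^2))
n = 6, xbar = 77/6 ≈ 12.833333, ybar = 57/6 = 9.5
Sxy = sum((xi-xbar)(yi-ybar)) = 17.5
Sxx = sum((xi-xbar)^2) = 941/6 ≈ 156.833333
Syy = sum((yi-ybar)^2) = 119.5
sqrt(Sxx*Syy) ≈ 136.899903
r = Sxy / sqrt(Sxx*Syy) = 17.5 / 136.899903 ≈ 0.127831

0.1278


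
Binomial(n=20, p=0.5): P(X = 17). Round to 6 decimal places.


P = C(n,k) * p^k * (1-p)^(n-k)
C(20,17) = 1140
p^k = 0.5^17 ≈ 0.000007629395
(1-p)^(n-k) = 0.5^3 = 0.125
P = 1140 * 0.000007629395 * 0.125 ≈ 0.001087

0.001087


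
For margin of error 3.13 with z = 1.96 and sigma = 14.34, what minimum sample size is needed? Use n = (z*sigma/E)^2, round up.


z*sigma/E = 1.96 * 14.34 / 3.13 = 70266/7825 ≈ 8.979681
(z*sigma/E)^2 ≈ 80.634662
round up: n = 81

81


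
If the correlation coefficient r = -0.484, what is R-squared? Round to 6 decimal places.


R^2 = r^2 = (-0.484)^2 = 0.234256

0.234256


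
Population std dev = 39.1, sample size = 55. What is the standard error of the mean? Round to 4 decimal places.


SE = sigma / sqrt(n)
sqrt(55) ≈ 7.416198
SE = 39.1 / 7.416198 ≈ 5.272243

5.2722


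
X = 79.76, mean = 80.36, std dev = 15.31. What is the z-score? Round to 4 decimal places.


z = (X - mu) / sigma
X - mu = 79.76 - 80.36 = -0.6
z = -0.6 / 15.31 = -60/1531 ≈ -0.039190

-0.0392


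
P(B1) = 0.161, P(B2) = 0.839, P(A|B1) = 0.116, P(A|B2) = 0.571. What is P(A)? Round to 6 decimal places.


P(A) = P(A|B1)*P(B1) + P(A|B2)*P(B2)
P(A|B1)*P(B1) = 0.116 * 0.161 = 0.018676
P(A|B2)*P(B2) = 0.571 * 0.839 = 0.479069
P(A) = 0.018676 + 0.479069 = 0.497745

0.497745


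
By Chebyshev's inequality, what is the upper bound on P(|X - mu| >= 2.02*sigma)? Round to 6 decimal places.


P <= 1/k^2
k^2 = 2.02^2 = 4.0804
1/k^2 = 1 / 4.0804 ≈ 0.24507401

0.245074


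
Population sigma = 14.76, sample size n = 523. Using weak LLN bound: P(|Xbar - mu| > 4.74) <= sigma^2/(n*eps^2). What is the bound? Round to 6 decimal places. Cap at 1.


bound = min(1, sigma^2/(n*eps^2))
sigma^2 = 14.76^2 = 217.8576
n*eps^2 = 523 * 4.74^2 = 523 * 22.4676 = 11750.5548
sigma^2/(n*eps^2) = 217.8576 / 11750.5548 ≈ 0.01854020

0.018540


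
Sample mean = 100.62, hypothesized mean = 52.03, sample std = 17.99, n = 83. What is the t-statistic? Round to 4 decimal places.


t = (xbar - mu0) / (s/sqrt(n))
xbar - mu0 = 100.62 - 52.03 = 48.59
sqrt(83) ≈ 9.11043358
s/sqrt(n) = 17.99 / 9.11043358 ≈ 1.97465904
t = 48.59 / 1.97465904 ≈ 24.606780

24.6068


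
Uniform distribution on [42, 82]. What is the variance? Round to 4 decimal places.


Var = (b-a)^2 / 12
(b-a)^2 = (82 - 42)^2 = 1600
Var = 1600/12 ≈ 133.333333

133.3333


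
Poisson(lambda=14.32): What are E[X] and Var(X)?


E[X] = Var(X) = lambda = 14.32

14.32, 14.32


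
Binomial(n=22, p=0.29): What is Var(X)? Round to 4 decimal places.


Var = n*p*(1-p) = 22 * 0.29 * 0.71 = 4.5298

4.5298


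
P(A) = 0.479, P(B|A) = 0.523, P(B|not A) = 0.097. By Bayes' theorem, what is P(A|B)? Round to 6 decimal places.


P(A|B) = P(B|A)*P(A) / P(B), P(B) = P(B|A)*P(A) + P(B|not A)*P(not A)
P(B|A)*P(A) = 0.523 * 0.479 = 0.250517
P(B|not A)*P(not A) = 0.097 * 0.521 = 0.050537
P(B) = 0.250517 + 0.050537 = 0.301054
P(A|B) = 0.250517 / 0.301054 ≈ 0.83213311

0.832133


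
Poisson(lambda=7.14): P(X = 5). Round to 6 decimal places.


P = e^(-lam) * lam^k / k!
e^(-7.14) ≈ 0.0007927521
lam^k = 7.14^5 ≈ 18556.286059
k! = 5! = 120
P = 0.0007927521 * 18556.286059 / 120 ≈ 0.122588

0.122588


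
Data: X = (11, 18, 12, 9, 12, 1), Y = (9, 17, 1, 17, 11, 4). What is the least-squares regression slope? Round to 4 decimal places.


b = sum((xi-xbar)(yi-ybar)) / sum((xi-xbar)^2)
n = 6, xbar = 63/6 = 10.5, ybar = 59/6 ≈ 9.833333
Sxy = sum((xi-xbar)(yi-ybar)) = 86.5
Sxx = sum((xi-xbar)^2) = 153.5
b = Sxy / Sxx = 173/307 ≈ 0.563518

0.5635


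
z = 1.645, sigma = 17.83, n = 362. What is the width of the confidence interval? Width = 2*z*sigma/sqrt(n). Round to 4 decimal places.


width = 2*z*sigma/sqrt(n)
2*z*sigma = 2 * 1.645 * 17.83 = 58.6607
sqrt(362) ≈ 19.026298
width = 58.6607 / 19.026298 ≈ 3.083138

3.0831


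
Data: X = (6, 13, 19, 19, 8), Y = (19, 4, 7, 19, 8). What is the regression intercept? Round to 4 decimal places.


a = ybar - b*xbar, where b = sum((xi-xbar)(yi-ybar)) / sum((xi-xbar)^2)
n = 5, xbar = 65/5 = 13, ybar = 57/5 = 11.4
Sxy = sum((xi-xbar)(yi-ybar)) = -17
Sxx = sum((xi-xbar)^2) = 146
b = Sxy / Sxx = -17/146 ≈ -0.116438
a = 11.4 - (-0.116438) * 13 = 9427/730 ≈ 12.913699

12.9137


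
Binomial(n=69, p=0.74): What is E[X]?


E[X] = n*p = 69 * 0.74 = 51.06

51.06


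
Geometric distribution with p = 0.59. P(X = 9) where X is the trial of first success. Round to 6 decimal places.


P = (1-p)^(k-1) * p
(1-p)^(k-1) = 0.41^8 ≈ 0.0007984925
P = 0.0007984925 * 0.59 ≈ 0.0004711106

0.000471


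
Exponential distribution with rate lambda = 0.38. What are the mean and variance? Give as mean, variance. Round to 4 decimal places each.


mean = 1/lam, var = 1/lam^2
mean = 1 / 0.38 = 50/19 ≈ 2.631579
lam^2 = 0.38^2 = 0.1444
var = 1 / 0.1444 = 2500/361 ≈ 6.925208

2.6316, 6.9252


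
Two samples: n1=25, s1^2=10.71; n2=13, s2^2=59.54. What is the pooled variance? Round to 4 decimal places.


sp^2 = ((n1-1)*s1^2 + (n2-1)*s2^2)/(n1+n2-2)
(n1-1)*s1^2 = 24 * 10.71 = 257.04
(n2-1)*s2^2 = 12 * 59.54 = 714.48
numerator = 257.04 + 714.48 = 971.52
n1+n2-2 = 36
sp^2 = 971.52 / 36 = 2024/75 ≈ 26.986667

26.9867


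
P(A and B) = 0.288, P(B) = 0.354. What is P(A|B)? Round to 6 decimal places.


P(A|B) = P(A and B) / P(B) = 0.288 / 0.354 = 48/59 ≈ 0.81355932

0.813559


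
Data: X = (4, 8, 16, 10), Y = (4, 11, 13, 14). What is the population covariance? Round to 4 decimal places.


Cov = (1/n)*sum((xi-xbar)(yi-ybar))
n = 4, xbar = 38/4 = 9.5, ybar = 42/4 = 10.5
sum((xi-xbar)(yi-ybar)) = 53
Cov = 53 / 4 = 13.25

13.2500


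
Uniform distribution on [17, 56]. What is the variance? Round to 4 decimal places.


Var = (b-a)^2 / 12
(b-a)^2 = (56 - 17)^2 = 1521
Var = 1521/12 = 126.75

126.7500


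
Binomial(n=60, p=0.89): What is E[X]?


E[X] = n*p = 60 * 0.89 = 53.4

53.4


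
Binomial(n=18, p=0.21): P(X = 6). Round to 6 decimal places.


P = C(n,k) * p^k * (1-p)^(n-k)
C(18,6) = 18564
p^k = 0.21^6 ≈ 0.00008576612
(1-p)^(n-k) = 0.79^12 ≈ 0.05909151
P = 18564 * 0.00008576612 * 0.05909151 ≈ 0.094083

0.094083


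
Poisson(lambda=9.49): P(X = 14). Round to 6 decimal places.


P = e^(-lam) * lam^k / k!
e^(-9.49) ≈ 0.00007560410
lam^k = 9.49^14 ≈ 48053715627243.640545
k! = 14! = 87178291200
P = 0.00007560410 * 48053715627243.640545 / 87178291200 ≈ 0.041674

0.041674


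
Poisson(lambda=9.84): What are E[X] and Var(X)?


E[X] = Var(X) = lambda = 9.84

9.84, 9.84


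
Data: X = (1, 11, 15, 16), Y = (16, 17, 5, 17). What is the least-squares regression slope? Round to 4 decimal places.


b = sum((xi-xbar)(yi-ybar)) / sum((xi-xbar)^2)
n = 4, xbar = 43/4 = 10.75, ybar = 55/4 = 13.75
Sxy = sum((xi-xbar)(yi-ybar)) = -41.25
Sxx = sum((xi-xbar)^2) = 140.75
b = Sxy / Sxx = -165/563 ≈ -0.293073

-0.2931


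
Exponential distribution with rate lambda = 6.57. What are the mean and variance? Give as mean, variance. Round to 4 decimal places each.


mean = 1/lam, var = 1/lam^2
mean = 1 / 6.57 = 100/657 ≈ 0.152207
lam^2 = 6.57^2 = 43.1649
var = 1 / 43.1649 ≈ 0.023167

0.1522, 0.0232


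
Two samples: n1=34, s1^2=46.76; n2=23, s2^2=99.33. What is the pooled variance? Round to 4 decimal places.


sp^2 = ((n1-1)*s1^2 + (n2-1)*s2^2)/(n1+n2-2)
(n1-1)*s1^2 = 33 * 46.76 = 1543.08
(n2-1)*s2^2 = 22 * 99.33 = 2185.26
numerator = 1543.08 + 2185.26 = 3728.34
n1+n2-2 = 55
sp^2 = 3728.34 / 55 = 67.788

67.7880


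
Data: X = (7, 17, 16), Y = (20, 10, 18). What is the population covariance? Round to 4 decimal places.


Cov = (1/n)*sum((xi-xbar)(yi-ybar))
n = 3, xbar = 40/3 ≈ 13.333333, ybar = 48/3 = 16
sum((xi-xbar)(yi-ybar)) = -42
Cov = -42 / 3 = -14

-14.0000


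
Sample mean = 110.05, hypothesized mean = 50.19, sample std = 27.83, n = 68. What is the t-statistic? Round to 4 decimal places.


t = (xbar - mu0) / (s/sqrt(n))
xbar - mu0 = 110.05 - 50.19 = 59.86
sqrt(68) ≈ 8.24621125
s/sqrt(n) = 27.83 / 8.24621125 ≈ 3.37488322
t = 59.86 / 3.37488322 ≈ 17.736910

17.7369


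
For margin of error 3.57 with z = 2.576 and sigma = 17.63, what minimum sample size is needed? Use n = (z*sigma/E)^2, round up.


z*sigma/E = 2.576 * 17.63 / 3.57 = 81098/6375 ≈ 12.721255
(z*sigma/E)^2 ≈ 161.830326
round up: n = 162

162


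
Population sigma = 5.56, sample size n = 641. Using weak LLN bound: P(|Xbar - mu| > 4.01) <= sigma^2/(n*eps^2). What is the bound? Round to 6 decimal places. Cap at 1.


bound = min(1, sigma^2/(n*eps^2))
sigma^2 = 5.56^2 = 30.9136
n*eps^2 = 641 * 4.01^2 = 641 * 16.0801 = 10307.3441
sigma^2/(n*eps^2) = 30.9136 / 10307.3441 ≈ 0.00299918

0.002999


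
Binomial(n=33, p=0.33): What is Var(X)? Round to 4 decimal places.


Var = n*p*(1-p) = 33 * 0.33 * 0.67 = 7.2963

7.2963


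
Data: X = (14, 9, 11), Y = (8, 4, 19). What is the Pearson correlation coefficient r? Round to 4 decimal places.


r = sum((xi-xbar)(yi-ybar)) / sqrt(sum((xi-xbar)^2) * sum((yi-ybar)^2))
n = 3, xbar = 34/3 ≈ 11.333333, ybar = 31/3 ≈ 10.333333
Sxy = sum((xi-xbar)(yi-ybar)) = 17/3 ≈ 5.666667
Sxx = sum((xi-xbar)^2) = 38/3 ≈ 12.666667
Syy = sum((yi-ybar)^2) = 362/3 ≈ 120.666667
sqrt(Sxx*Syy) ≈ 39.095325
r = Sxy / sqrt(Sxx*Syy) = 5.666667 / 39.095325 ≈ 0.144945

0.1449


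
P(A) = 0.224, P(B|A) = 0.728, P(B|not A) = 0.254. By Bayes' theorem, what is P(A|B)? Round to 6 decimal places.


P(A|B) = P(B|A)*P(A) / P(B), P(B) = P(B|A)*P(A) + P(B|not A)*P(not A)
P(B|A)*P(A) = 0.728 * 0.224 = 0.163072
P(B|not A)*P(not A) = 0.254 * 0.776 = 0.197104
P(B) = 0.163072 + 0.197104 = 0.360176
P(A|B) = 0.163072 / 0.360176 ≈ 0.45275643

0.452756


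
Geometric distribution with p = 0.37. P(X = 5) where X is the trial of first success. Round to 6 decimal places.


P = (1-p)^(k-1) * p
(1-p)^(k-1) = 0.63^4 ≈ 0.1575296
P = 0.1575296 * 0.37 ≈ 0.05828596

0.058286


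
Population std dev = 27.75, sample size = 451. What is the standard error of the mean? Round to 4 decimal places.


SE = sigma / sqrt(n)
sqrt(451) ≈ 21.236761
SE = 27.75 / 21.236761 ≈ 1.306696

1.3067


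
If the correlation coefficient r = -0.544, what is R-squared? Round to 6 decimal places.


R^2 = r^2 = (-0.544)^2 = 0.295936

0.295936


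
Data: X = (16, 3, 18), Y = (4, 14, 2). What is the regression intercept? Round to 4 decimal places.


a = ybar - b*xbar, where b = sum((xi-xbar)(yi-ybar)) / sum((xi-xbar)^2)
n = 3, xbar = 37/3 ≈ 12.333333, ybar = 20/3 ≈ 6.666667
Sxy = sum((xi-xbar)(yi-ybar)) = -314/3 ≈ -104.666667
Sxx = sum((xi-xbar)^2) = 398/3 ≈ 132.666667
b = Sxy / Sxx = -157/199 ≈ -0.788945
a = 6.666667 - (-0.788945) * 12.333333 = 3263/199 ≈ 16.396985

16.3970


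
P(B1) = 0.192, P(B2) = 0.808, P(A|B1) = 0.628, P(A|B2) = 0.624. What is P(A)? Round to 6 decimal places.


P(A) = P(A|B1)*P(B1) + P(A|B2)*P(B2)
P(A|B1)*P(B1) = 0.628 * 0.192 = 0.120576
P(A|B2)*P(B2) = 0.624 * 0.808 = 0.504192
P(A) = 0.120576 + 0.504192 = 0.624768

0.624768


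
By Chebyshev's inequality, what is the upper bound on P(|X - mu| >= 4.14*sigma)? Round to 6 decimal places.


P <= 1/k^2
k^2 = 4.14^2 = 17.1396
1/k^2 = 1 / 17.1396 ≈ 0.05834442

0.058344


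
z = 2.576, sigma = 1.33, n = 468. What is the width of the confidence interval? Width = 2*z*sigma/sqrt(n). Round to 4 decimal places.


width = 2*z*sigma/sqrt(n)
2*z*sigma = 2 * 2.576 * 1.33 = 6.85216
sqrt(468) ≈ 21.633308
width = 6.85216 / 21.633308 ≈ 0.316741

0.3167


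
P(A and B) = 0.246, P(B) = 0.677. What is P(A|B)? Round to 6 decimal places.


P(A|B) = P(A and B) / P(B) = 0.246 / 0.677 = 246/677 ≈ 0.36336780

0.363368


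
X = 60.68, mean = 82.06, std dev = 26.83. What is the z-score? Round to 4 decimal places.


z = (X - mu) / sigma
X - mu = 60.68 - 82.06 = -21.38
z = -21.38 / 26.83 = -2138/2683 ≈ -0.796869

-0.7969


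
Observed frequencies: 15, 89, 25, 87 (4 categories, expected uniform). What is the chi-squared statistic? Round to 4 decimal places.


chi2 = sum((O-E)^2/E), E = total/4
total = 216, E = 216/4 = 54
(15 - 54)^2 / 54 = 1521 / 54 = 169/6 ≈ 28.166667
(89 - 54)^2 / 54 = 1225 / 54 = 1225/54 ≈ 22.685185
(25 - 54)^2 / 54 = 841 / 54 = 841/54 ≈ 15.574074
(87 - 54)^2 / 54 = 1089 / 54 = 121/6 ≈ 20.166667
chi2 = 2338/27 ≈ 86.592593

86.5926


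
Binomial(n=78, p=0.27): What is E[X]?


E[X] = n*p = 78 * 0.27 = 21.06

21.06


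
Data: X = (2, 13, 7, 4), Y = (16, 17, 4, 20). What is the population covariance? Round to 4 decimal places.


Cov = (1/n)*sum((xi-xbar)(yi-ybar))
n = 4, xbar = 26/4 = 6.5, ybar = 57/4 = 14.25
sum((xi-xbar)(yi-ybar)) = -9.5
Cov = -9.5 / 4 = -2.375

-2.3750


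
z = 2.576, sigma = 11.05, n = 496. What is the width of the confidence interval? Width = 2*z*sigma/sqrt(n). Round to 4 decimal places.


width = 2*z*sigma/sqrt(n)
2*z*sigma = 2 * 2.576 * 11.05 = 56.9296
sqrt(496) ≈ 22.271057
width = 56.9296 / 22.271057 ≈ 2.556215

2.5562


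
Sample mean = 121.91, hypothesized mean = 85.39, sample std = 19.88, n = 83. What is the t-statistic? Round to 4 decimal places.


t = (xbar - mu0) / (s/sqrt(n))
xbar - mu0 = 121.91 - 85.39 = 36.52
sqrt(83) ≈ 9.11043358
s/sqrt(n) = 19.88 / 9.11043358 ≈ 2.18211349
t = 36.52 / 2.18211349 ≈ 16.736068

16.7361


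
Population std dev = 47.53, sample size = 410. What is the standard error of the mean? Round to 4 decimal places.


SE = sigma / sqrt(n)
sqrt(410) ≈ 20.248457
SE = 47.53 / 20.248457 ≈ 2.347339

2.3473


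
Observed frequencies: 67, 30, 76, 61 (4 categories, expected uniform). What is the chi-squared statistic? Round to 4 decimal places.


chi2 = sum((O-E)^2/E), E = total/4
total = 234, E = 234/4 = 58.5
(67 - 58.5)^2 / 58.5 = 72.25 / 58.5 = 289/234 ≈ 1.235043
(30 - 58.5)^2 / 58.5 = 812.25 / 58.5 = 361/26 ≈ 13.884615
(76 - 58.5)^2 / 58.5 = 306.25 / 58.5 = 1225/234 ≈ 5.235043
(61 - 58.5)^2 / 58.5 = 6.25 / 58.5 = 25/234 ≈ 0.106838
chi2 = 266/13 ≈ 20.461538

20.4615


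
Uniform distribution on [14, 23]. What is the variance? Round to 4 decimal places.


Var = (b-a)^2 / 12
(b-a)^2 = (23 - 14)^2 = 81
Var = 81/12 = 6.75

6.7500


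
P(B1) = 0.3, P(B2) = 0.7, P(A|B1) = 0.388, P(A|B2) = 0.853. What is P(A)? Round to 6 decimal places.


P(A) = P(A|B1)*P(B1) + P(A|B2)*P(B2)
P(A|B1)*P(B1) = 0.388 * 0.3 = 0.1164
P(A|B2)*P(B2) = 0.853 * 0.7 = 0.5971
P(A) = 0.1164 + 0.5971 = 0.7135

0.713500


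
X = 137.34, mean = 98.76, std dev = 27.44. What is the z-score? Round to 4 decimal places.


z = (X - mu) / sigma
X - mu = 137.34 - 98.76 = 38.58
z = 38.58 / 27.44 = 1929/1372 ≈ 1.405977

1.4060


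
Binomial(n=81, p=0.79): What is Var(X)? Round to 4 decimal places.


Var = n*p*(1-p) = 81 * 0.79 * 0.21 = 13.4379

13.4379


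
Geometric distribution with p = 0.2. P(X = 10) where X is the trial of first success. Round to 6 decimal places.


P = (1-p)^(k-1) * p
(1-p)^(k-1) = 0.8^9 ≈ 0.1342177
P = 0.1342177 * 0.2 ≈ 0.02684355

0.026844


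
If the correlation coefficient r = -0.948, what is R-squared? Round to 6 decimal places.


R^2 = r^2 = (-0.948)^2 = 0.898704

0.898704


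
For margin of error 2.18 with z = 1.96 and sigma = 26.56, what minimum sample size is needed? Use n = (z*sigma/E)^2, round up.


z*sigma/E = 1.96 * 26.56 / 2.18 = 65072/2725 ≈ 23.879633
(z*sigma/E)^2 ≈ 570.236874
round up: n = 571

571


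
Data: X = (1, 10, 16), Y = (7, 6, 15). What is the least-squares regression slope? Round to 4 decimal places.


b = sum((xi-xbar)(yi-ybar)) / sum((xi-xbar)^2)
n = 3, xbar = 27/3 = 9, ybar = 28/3 ≈ 9.333333
Sxy = sum((xi-xbar)(yi-ybar)) = 55
Sxx = sum((xi-xbar)^2) = 114
b = Sxy / Sxx = 55/114 ≈ 0.482456

0.4825


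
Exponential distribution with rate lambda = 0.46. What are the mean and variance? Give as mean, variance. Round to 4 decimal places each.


mean = 1/lam, var = 1/lam^2
mean = 1 / 0.46 = 50/23 ≈ 2.173913
lam^2 = 0.46^2 = 0.2116
var = 1 / 0.2116 = 2500/529 ≈ 4.725898

2.1739, 4.7259


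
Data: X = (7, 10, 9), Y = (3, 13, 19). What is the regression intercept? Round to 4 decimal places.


a = ybar - b*xbar, where b = sum((xi-xbar)(yi-ybar)) / sum((xi-xbar)^2)
n = 3, xbar = 26/3 ≈ 8.666667, ybar = 35/3 ≈ 11.666667
Sxy = sum((xi-xbar)(yi-ybar)) = 56/3 ≈ 18.666667
Sxx = sum((xi-xbar)^2) = 14/3 ≈ 4.666667
b = Sxy / Sxx = 4
a = 11.666667 - 4 * 8.666667 = -23

-23.0000


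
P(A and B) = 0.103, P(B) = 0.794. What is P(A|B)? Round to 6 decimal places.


P(A|B) = P(A and B) / P(B) = 0.103 / 0.794 = 103/794 ≈ 0.12972292

0.129723


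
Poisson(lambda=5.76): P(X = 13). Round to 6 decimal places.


P = e^(-lam) * lam^k / k!
e^(-5.76) ≈ 0.003151112
lam^k = 5.76^13 ≈ 7682318074.657637
k! = 13! = 6227020800
P = 0.003151112 * 7682318074.657637 / 6227020800 ≈ 0.003888

0.003888


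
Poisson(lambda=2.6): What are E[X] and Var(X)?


E[X] = Var(X) = lambda = 2.6

2.6, 2.6


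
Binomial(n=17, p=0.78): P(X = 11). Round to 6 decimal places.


P = C(n,k) * p^k * (1-p)^(n-k)
C(17,11) = 12376
p^k = 0.78^11 ≈ 0.06501905
(1-p)^(n-k) = 0.22^6 ≈ 0.0001133799
P = 12376 * 0.06501905 * 0.0001133799 ≈ 0.091234

0.091234


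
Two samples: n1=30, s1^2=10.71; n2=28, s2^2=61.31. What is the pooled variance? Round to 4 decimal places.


sp^2 = ((n1-1)*s1^2 + (n2-1)*s2^2)/(n1+n2-2)
(n1-1)*s1^2 = 29 * 10.71 = 310.59
(n2-1)*s2^2 = 27 * 61.31 = 1655.37
numerator = 310.59 + 1655.37 = 1965.96
n1+n2-2 = 56
sp^2 = 1965.96 / 56 = 49149/1400 ≈ 35.106429

35.1064


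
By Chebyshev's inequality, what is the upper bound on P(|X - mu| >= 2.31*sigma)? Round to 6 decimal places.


P <= 1/k^2
k^2 = 2.31^2 = 5.3361
1/k^2 = 1 / 5.3361 ≈ 0.18740278

0.187403


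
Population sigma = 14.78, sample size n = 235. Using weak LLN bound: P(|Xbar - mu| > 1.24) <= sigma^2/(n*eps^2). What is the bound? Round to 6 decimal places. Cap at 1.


bound = min(1, sigma^2/(n*eps^2))
sigma^2 = 14.78^2 = 218.4484
n*eps^2 = 235 * 1.24^2 = 235 * 1.5376 = 361.336
sigma^2/(n*eps^2) = 218.4484 / 361.336 ≈ 0.60455753

0.604558


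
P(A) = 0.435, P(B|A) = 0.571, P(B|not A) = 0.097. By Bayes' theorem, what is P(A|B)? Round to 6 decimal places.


P(A|B) = P(B|A)*P(A) / P(B), P(B) = P(B|A)*P(A) + P(B|not A)*P(not A)
P(B|A)*P(A) = 0.571 * 0.435 = 0.248385
P(B|not A)*P(not A) = 0.097 * 0.565 = 0.054805
P(B) = 0.248385 + 0.054805 = 0.30319
P(A|B) = 0.248385 / 0.30319 ≈ 0.81923876

0.819239


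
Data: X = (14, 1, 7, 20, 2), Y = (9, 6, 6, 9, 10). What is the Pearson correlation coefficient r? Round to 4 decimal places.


r = sum((xi-xbar)(yi-ybar)) / sqrt(sum((xi-xbar)^2) * sum((yi-ybar)^2))
n = 5, xbar = 44/5 = 8.8, ybar = 40/5 = 8
Sxy = sum((xi-xbar)(yi-ybar)) = 22
Sxx = sum((xi-xbar)^2) = 262.8
Syy = sum((yi-ybar)^2) = 14
sqrt(Sxx*Syy) ≈ 60.656409
r = Sxy / sqrt(Sxx*Syy) = 22 / 60.656409 ≈ 0.362699

0.3627


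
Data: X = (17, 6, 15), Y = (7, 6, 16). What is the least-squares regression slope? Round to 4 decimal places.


b = sum((xi-xbar)(yi-ybar)) / sum((xi-xbar)^2)
n = 3, xbar = 38/3 ≈ 12.666667, ybar = 29/3 ≈ 9.666667
Sxy = sum((xi-xbar)(yi-ybar)) = 83/3 ≈ 27.666667
Sxx = sum((xi-xbar)^2) = 206/3 ≈ 68.666667
b = Sxy / Sxx = 83/206 ≈ 0.402913

0.4029


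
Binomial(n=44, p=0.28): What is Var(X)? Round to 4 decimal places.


Var = n*p*(1-p) = 44 * 0.28 * 0.72 = 8.8704

8.8704


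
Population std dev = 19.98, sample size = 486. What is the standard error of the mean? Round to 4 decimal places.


SE = sigma / sqrt(n)
sqrt(486) ≈ 22.045408
SE = 19.98 / 22.045408 ≈ 0.906311

0.9063


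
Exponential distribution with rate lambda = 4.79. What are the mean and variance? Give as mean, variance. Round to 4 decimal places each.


mean = 1/lam, var = 1/lam^2
mean = 1 / 4.79 = 100/479 ≈ 0.208768
lam^2 = 4.79^2 = 22.9441
var = 1 / 22.9441 ≈ 0.043584

0.2088, 0.0436


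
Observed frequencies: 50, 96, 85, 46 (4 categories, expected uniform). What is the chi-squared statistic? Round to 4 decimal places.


chi2 = sum((O-E)^2/E), E = total/4
total = 277, E = 277/4 = 69.25
(50 - 69.25)^2 / 69.25 = 370.5625 / 69.25 = 5929/1108 ≈ 5.351083
(96 - 69.25)^2 / 69.25 = 715.5625 / 69.25 = 11449/1108 ≈ 10.333032
(85 - 69.25)^2 / 69.25 = 248.0625 / 69.25 = 3969/1108 ≈ 3.582130
(46 - 69.25)^2 / 69.25 = 540.5625 / 69.25 = 8649/1108 ≈ 7.805957
chi2 = 7499/277 ≈ 27.072202

27.0722


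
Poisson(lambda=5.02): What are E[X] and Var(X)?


E[X] = Var(X) = lambda = 5.02

5.02, 5.02


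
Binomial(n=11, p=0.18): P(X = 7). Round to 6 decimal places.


P = C(n,k) * p^k * (1-p)^(n-k)
C(11,7) = 330
p^k = 0.18^7 ≈ 0.000006122200
(1-p)^(n-k) = 0.82^4 ≈ 0.4521218
P = 330 * 0.000006122200 * 0.4521218 ≈ 0.000913

0.000913


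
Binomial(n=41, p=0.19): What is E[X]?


E[X] = n*p = 41 * 0.19 = 7.79

7.79


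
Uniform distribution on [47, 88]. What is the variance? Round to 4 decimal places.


Var = (b-a)^2 / 12
(b-a)^2 = (88 - 47)^2 = 1681
Var = 1681/12 ≈ 140.083333

140.0833


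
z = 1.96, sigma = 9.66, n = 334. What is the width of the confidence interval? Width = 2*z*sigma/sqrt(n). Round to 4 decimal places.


width = 2*z*sigma/sqrt(n)
2*z*sigma = 2 * 1.96 * 9.66 = 37.8672
sqrt(334) ≈ 18.275667
width = 37.8672 / 18.275667 ≈ 2.072001

2.0720


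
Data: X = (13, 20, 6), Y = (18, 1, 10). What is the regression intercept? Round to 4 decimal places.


a = ybar - b*xbar, where b = sum((xi-xbar)(yi-ybar)) / sum((xi-xbar)^2)
n = 3, xbar = 39/3 = 13, ybar = 29/3 ≈ 9.666667
Sxy = sum((xi-xbar)(yi-ybar)) = -63
Sxx = sum((xi-xbar)^2) = 98
b = Sxy / Sxx = -9/14 ≈ -0.642857
a = 9.666667 - (-0.642857) * 13 = 757/42 ≈ 18.023810

18.0238


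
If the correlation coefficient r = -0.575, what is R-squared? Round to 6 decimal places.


R^2 = r^2 = (-0.575)^2 = 0.330625

0.330625


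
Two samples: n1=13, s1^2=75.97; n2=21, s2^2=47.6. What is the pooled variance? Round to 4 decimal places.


sp^2 = ((n1-1)*s1^2 + (n2-1)*s2^2)/(n1+n2-2)
(n1-1)*s1^2 = 12 * 75.97 = 911.64
(n2-1)*s2^2 = 20 * 47.6 = 952
numerator = 911.64 + 952 = 1863.64
n1+n2-2 = 32
sp^2 = 1863.64 / 32 = 58.23875

58.2388


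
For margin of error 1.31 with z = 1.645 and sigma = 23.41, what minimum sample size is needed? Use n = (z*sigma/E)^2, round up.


z*sigma/E = 1.645 * 23.41 / 1.31 ≈ 29.396527
(z*sigma/E)^2 ≈ 864.155783
round up: n = 865

865


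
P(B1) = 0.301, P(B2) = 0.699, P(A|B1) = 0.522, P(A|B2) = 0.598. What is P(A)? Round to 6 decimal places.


P(A) = P(A|B1)*P(B1) + P(A|B2)*P(B2)
P(A|B1)*P(B1) = 0.522 * 0.301 = 0.157122
P(A|B2)*P(B2) = 0.598 * 0.699 = 0.418002
P(A) = 0.157122 + 0.418002 = 0.575124

0.575124


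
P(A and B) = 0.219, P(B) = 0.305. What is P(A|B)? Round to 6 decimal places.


P(A|B) = P(A and B) / P(B) = 0.219 / 0.305 = 219/305 ≈ 0.71803279

0.718033


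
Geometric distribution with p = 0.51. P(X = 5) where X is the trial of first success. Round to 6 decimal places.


P = (1-p)^(k-1) * p
(1-p)^(k-1) = 0.49^4 = 0.05764801
P = 0.05764801 * 0.51 ≈ 0.02940049

0.029400


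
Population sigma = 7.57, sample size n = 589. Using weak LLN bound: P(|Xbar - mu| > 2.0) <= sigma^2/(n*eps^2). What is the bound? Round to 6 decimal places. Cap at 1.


bound = min(1, sigma^2/(n*eps^2))
sigma^2 = 7.57^2 = 57.3049
n*eps^2 = 589 * 2.0^2 = 589 * 4 = 2356
sigma^2/(n*eps^2) = 57.3049 / 2356 ≈ 0.02432296

0.024323


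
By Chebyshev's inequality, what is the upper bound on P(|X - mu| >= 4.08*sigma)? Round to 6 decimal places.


P <= 1/k^2
k^2 = 4.08^2 = 16.6464
1/k^2 = 1 / 16.6464 ≈ 0.06007305

0.060073


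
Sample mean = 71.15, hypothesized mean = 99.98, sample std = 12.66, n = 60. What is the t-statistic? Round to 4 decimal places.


t = (xbar - mu0) / (s/sqrt(n))
xbar - mu0 = 71.15 - 99.98 = -28.83
sqrt(60) ≈ 7.74596669
s/sqrt(n) = 12.66 / 7.74596669 ≈ 1.63439897
t = -28.83 / 1.63439897 ≈ -17.639512

-17.6395


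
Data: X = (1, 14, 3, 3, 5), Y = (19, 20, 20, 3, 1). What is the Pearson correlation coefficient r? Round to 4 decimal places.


r = sum((xi-xbar)(yi-ybar)) / sqrt(sum((xi-xbar)^2) * sum((yi-ybar)^2))
n = 5, xbar = 26/5 = 5.2, ybar = 63/5 = 12.6
Sxy = sum((xi-xbar)(yi-ybar)) = 45.4
Sxx = sum((xi-xbar)^2) = 104.8
Syy = sum((yi-ybar)^2) = 377.2
sqrt(Sxx*Syy) ≈ 198.822936
r = Sxy / sqrt(Sxx*Syy) = 45.4 / 198.822936 ≈ 0.228344

0.2283


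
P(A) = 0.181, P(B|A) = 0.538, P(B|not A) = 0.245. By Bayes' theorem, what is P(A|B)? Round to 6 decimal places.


P(A|B) = P(B|A)*P(A) / P(B), P(B) = P(B|A)*P(A) + P(B|not A)*P(not A)
P(B|A)*P(A) = 0.538 * 0.181 = 0.097378
P(B|not A)*P(not A) = 0.245 * 0.819 = 0.200655
P(B) = 0.097378 + 0.200655 = 0.298033
P(A|B) = 0.097378 / 0.298033 ≈ 0.32673563

0.326736


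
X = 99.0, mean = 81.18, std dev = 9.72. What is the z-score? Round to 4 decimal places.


z = (X - mu) / sigma
X - mu = 99.0 - 81.18 = 17.82
z = 17.82 / 9.72 = 11/6 ≈ 1.833333

1.8333


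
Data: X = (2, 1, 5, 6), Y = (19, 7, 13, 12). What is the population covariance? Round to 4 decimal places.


Cov = (1/n)*sum((xi-xbar)(yi-ybar))
n = 4, xbar = 14/4 = 3.5, ybar = 51/4 = 12.75
sum((xi-xbar)(yi-ybar)) = 3.5
Cov = 3.5 / 4 = 0.875

0.8750


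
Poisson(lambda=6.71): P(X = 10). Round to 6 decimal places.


P = e^(-lam) * lam^k / k!
e^(-6.71) ≈ 0.001218664
lam^k = 6.71^10 ≈ 185022779.859138
k! = 10! = 3628800
P = 0.001218664 * 185022779.859138 / 3628800 ≈ 0.062136

0.062136


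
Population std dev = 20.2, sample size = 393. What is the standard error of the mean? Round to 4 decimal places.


SE = sigma / sqrt(n)
sqrt(393) ≈ 19.824228
SE = 20.2 / 19.824228 ≈ 1.018955

1.0190


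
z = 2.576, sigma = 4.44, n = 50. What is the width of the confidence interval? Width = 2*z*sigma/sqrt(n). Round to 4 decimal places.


width = 2*z*sigma/sqrt(n)
2*z*sigma = 2 * 2.576 * 4.44 = 22.87488
sqrt(50) ≈ 7.071068
width = 22.87488 / 7.071068 ≈ 3.234997

3.2350


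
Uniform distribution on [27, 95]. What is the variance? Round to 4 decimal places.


Var = (b-a)^2 / 12
(b-a)^2 = (95 - 27)^2 = 4624
Var = 4624/12 ≈ 385.333333

385.3333


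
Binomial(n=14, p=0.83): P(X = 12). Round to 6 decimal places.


P = C(n,k) * p^k * (1-p)^(n-k)
C(14,12) = 91
p^k = 0.83^12 ≈ 0.1068900
(1-p)^(n-k) = 0.17^2 = 0.0289
P = 91 * 0.1068900 * 0.0289 ≈ 0.281110

0.281110


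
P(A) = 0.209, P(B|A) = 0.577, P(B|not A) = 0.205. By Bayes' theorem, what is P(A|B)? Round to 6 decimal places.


P(A|B) = P(B|A)*P(A) / P(B), P(B) = P(B|A)*P(A) + P(B|not A)*P(not A)
P(B|A)*P(A) = 0.577 * 0.209 = 0.120593
P(B|not A)*P(not A) = 0.205 * 0.791 = 0.162155
P(B) = 0.120593 + 0.162155 = 0.282748
P(A|B) = 0.120593 / 0.282748 ≈ 0.42650346

0.426503


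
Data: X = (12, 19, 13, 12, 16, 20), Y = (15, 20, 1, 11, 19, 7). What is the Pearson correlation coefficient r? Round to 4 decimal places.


r = sum((xi-xbar)(yi-ybar)) / sqrt(sum((xi-xbar)^2) * sum((yi-ybar)^2))
n = 6, xbar = 92/6 = 46/3 ≈ 15.333333, ybar = 73/6 ≈ 12.166667
Sxy = sum((xi-xbar)(yi-ybar)) = 89/3 ≈ 29.666667
Sxx = sum((xi-xbar)^2) = 190/3 ≈ 63.333333
Syy = sum((yi-ybar)^2) = 1613/6 ≈ 268.833333
sqrt(Sxx*Syy) ≈ 130.484141
r = Sxy / sqrt(Sxx*Syy) = 29.666667 / 130.484141 ≈ 0.227358

0.2274


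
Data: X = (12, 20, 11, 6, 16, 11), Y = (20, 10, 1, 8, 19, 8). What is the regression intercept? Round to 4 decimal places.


a = ybar - b*xbar, where b = sum((xi-xbar)(yi-ybar)) / sum((xi-xbar)^2)
n = 6, xbar = 76/6 = 38/3 ≈ 12.666667, ybar = 66/6 = 11
Sxy = sum((xi-xbar)(yi-ybar)) = 55
Sxx = sum((xi-xbar)^2) = 346/3 ≈ 115.333333
b = Sxy / Sxx = 165/346 ≈ 0.476879
a = 11 - 0.476879 * 12.666667 = 858/173 ≈ 4.959538

4.9595
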